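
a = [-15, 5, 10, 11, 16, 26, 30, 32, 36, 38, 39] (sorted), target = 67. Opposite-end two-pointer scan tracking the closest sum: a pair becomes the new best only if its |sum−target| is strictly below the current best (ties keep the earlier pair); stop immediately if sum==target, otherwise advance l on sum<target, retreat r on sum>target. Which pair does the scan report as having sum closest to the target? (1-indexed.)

pair (30, 38) with sum 68 (|Δ|=1)

l=1 r=11: -15+39=24 d=43 *, l++
l=2 r=11: 5+39=44 d=23 *, l++
l=3 r=11: 10+39=49 d=18 *, l++
l=4 r=11: 11+39=50 d=17 *, l++
l=5 r=11: 16+39=55 d=12 *, l++
l=6 r=11: 26+39=65 d=2 *, l++
l=7 r=11: 30+39=69 d=2, r--
l=7 r=10: 30+38=68 d=1 *, r--
l=7 r=9: 30+36=66 d=1, l++
l=8 r=9: 32+36=68 d=1, r--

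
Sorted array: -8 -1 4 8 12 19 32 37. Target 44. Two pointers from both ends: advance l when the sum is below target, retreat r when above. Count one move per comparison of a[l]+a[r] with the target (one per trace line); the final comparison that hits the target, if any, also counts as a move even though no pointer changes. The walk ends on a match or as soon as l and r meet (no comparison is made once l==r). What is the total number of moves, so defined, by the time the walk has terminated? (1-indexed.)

6 moves

l=1 r=8: -8+37=29 <44, l++
l=2 r=8: -1+37=36 <44, l++
l=3 r=8: 4+37=41 <44, l++
l=4 r=8: 8+37=45 >44, r--
l=4 r=7: 8+32=40 <44, l++
l=5 r=7: 12+32=44, found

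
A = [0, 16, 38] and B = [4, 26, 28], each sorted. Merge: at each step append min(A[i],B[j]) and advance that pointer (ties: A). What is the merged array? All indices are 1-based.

[0, 4, 16, 26, 28, 38]

i=1 j=1: A[i]=0<=B[j]=4 take 0, i++
i=2 j=1: A[i]=16>B[j]=4 take 4, j++
i=2 j=2: A[i]=16<=B[j]=26 take 16, i++
i=3 j=2: A[i]=38>B[j]=26 take 26, j++
i=3 j=3: A[i]=38>B[j]=28 take 28, j++
i=3 j=4: B done, take A[i]=38, i++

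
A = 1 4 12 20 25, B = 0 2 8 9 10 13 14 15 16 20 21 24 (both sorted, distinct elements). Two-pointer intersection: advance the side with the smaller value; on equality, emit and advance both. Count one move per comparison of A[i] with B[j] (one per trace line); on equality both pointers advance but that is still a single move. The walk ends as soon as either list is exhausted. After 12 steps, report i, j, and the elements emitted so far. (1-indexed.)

i=4, j=10, emitted=[]

[i=1,j=1] 1>0 → j++
[i=1,j=2] 1<2 → i++
[i=2,j=2] 4>2 → j++
[i=2,j=3] 4<8 → i++
[i=3,j=3] 12>8 → j++
[i=3,j=4] 12>9 → j++
[i=3,j=5] 12>10 → j++
[i=3,j=6] 12<13 → i++
[i=4,j=6] 20>13 → j++
[i=4,j=7] 20>14 → j++
[i=4,j=8] 20>15 → j++
[i=4,j=9] 20>16 → j++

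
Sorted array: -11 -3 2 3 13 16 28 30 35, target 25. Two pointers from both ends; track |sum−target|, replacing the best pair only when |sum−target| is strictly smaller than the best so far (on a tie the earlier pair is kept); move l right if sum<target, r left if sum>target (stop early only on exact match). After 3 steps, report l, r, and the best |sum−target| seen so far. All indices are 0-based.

l=0 r=8: -11+35=24 d=1 *, l++
l=1 r=8: -3+35=32 d=7, r--
l=1 r=7: -3+30=27 d=2, r--

l=1, r=6, best |Δ|=1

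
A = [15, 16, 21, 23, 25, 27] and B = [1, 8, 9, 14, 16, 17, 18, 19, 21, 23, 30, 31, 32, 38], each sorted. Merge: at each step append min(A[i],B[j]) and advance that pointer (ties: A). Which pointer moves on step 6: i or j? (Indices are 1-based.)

[i=1,j=1] A[i]=15>B[j]=1 take 1 → j++
[i=1,j=2] A[i]=15>B[j]=8 take 8 → j++
[i=1,j=3] A[i]=15>B[j]=9 take 9 → j++
[i=1,j=4] A[i]=15>B[j]=14 take 14 → j++
[i=1,j=5] A[i]=15<=B[j]=16 take 15 → i++
[i=2,j=5] A[i]=16<=B[j]=16 take 16 → i++

i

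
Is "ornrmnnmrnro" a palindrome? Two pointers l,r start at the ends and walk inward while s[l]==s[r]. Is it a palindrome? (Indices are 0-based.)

palindrome

l=0 r=11: 'o'=='o', l++,r--
l=1 r=10: 'r'=='r', l++,r--
l=2 r=9: 'n'=='n', l++,r--
l=3 r=8: 'r'=='r', l++,r--
l=4 r=7: 'm'=='m', l++,r--
l=5 r=6: 'n'=='n', l++,r--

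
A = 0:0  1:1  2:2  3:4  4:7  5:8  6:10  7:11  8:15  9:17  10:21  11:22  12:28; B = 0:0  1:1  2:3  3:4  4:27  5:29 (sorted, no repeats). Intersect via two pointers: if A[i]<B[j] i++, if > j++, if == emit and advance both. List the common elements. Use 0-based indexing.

intersection = [0, 1, 4]

[i=0,j=0] 0==0 emit → i++,j++
[i=1,j=1] 1==1 emit → i++,j++
[i=2,j=2] 2<3 → i++
[i=3,j=2] 4>3 → j++
[i=3,j=3] 4==4 emit → i++,j++
[i=4,j=4] 7<27 → i++
[i=5,j=4] 8<27 → i++
[i=6,j=4] 10<27 → i++
[i=7,j=4] 11<27 → i++
[i=8,j=4] 15<27 → i++
[i=9,j=4] 17<27 → i++
[i=10,j=4] 21<27 → i++
[i=11,j=4] 22<27 → i++
[i=12,j=4] 28>27 → j++
[i=12,j=5] 28<29 → i++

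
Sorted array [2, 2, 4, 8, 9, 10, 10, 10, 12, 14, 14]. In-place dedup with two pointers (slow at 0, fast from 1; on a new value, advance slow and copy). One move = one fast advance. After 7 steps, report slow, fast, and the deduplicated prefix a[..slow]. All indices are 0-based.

slow=0 fast=1: a[fast]=2=a[slow] dup, fast++
slow=0 fast=2: a[fast]=4≠a[slow]=2 write a[1]=4, slow++,fast++
slow=1 fast=3: a[fast]=8≠a[slow]=4 write a[2]=8, slow++,fast++
slow=2 fast=4: a[fast]=9≠a[slow]=8 write a[3]=9, slow++,fast++
slow=3 fast=5: a[fast]=10≠a[slow]=9 write a[4]=10, slow++,fast++
slow=4 fast=6: a[fast]=10=a[slow] dup, fast++
slow=4 fast=7: a[fast]=10=a[slow] dup, fast++

slow=4, fast=8, prefix=[2, 4, 8, 9, 10]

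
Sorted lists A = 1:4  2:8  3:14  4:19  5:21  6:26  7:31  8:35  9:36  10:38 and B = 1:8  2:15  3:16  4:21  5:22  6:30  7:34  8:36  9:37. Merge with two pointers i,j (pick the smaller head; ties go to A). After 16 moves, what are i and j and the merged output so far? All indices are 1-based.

i=10, j=8, merged so far=[4, 8, 8, 14, 15, 16, 19, 21, 21, 22, 26, 30, 31, 34, 35, 36]

i=1 j=1: A[i]=4<=B[j]=8 take 4, i++
i=2 j=1: A[i]=8<=B[j]=8 take 8, i++
i=3 j=1: A[i]=14>B[j]=8 take 8, j++
i=3 j=2: A[i]=14<=B[j]=15 take 14, i++
i=4 j=2: A[i]=19>B[j]=15 take 15, j++
i=4 j=3: A[i]=19>B[j]=16 take 16, j++
i=4 j=4: A[i]=19<=B[j]=21 take 19, i++
i=5 j=4: A[i]=21<=B[j]=21 take 21, i++
i=6 j=4: A[i]=26>B[j]=21 take 21, j++
i=6 j=5: A[i]=26>B[j]=22 take 22, j++
i=6 j=6: A[i]=26<=B[j]=30 take 26, i++
i=7 j=6: A[i]=31>B[j]=30 take 30, j++
i=7 j=7: A[i]=31<=B[j]=34 take 31, i++
i=8 j=7: A[i]=35>B[j]=34 take 34, j++
i=8 j=8: A[i]=35<=B[j]=36 take 35, i++
i=9 j=8: A[i]=36<=B[j]=36 take 36, i++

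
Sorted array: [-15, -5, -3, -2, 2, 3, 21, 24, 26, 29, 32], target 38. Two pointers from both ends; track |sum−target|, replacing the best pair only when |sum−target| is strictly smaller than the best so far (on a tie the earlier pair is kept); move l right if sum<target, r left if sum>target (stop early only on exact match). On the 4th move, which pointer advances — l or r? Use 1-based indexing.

[1,11] -15+32=17 d=21 * → l++
[2,11] -5+32=27 d=11 * → l++
[3,11] -3+32=29 d=9 * → l++
[4,11] -2+32=30 d=8 * → l++

l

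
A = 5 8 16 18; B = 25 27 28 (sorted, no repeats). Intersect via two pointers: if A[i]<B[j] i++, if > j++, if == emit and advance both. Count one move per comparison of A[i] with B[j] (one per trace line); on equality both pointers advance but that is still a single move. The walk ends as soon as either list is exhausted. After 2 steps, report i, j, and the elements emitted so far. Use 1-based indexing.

i=1 j=1: 5<25, i++
i=2 j=1: 8<25, i++

i=3, j=1, emitted=[]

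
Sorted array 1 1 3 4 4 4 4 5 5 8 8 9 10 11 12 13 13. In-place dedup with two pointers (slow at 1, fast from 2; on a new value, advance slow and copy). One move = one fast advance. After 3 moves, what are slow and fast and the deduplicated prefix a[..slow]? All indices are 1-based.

(s=1,f=2) a[fast]=1=a[slow] dup → fast++
(s=1,f=3) a[fast]=3≠a[slow]=1 write a[2]=3 → slow++,fast++
(s=2,f=4) a[fast]=4≠a[slow]=3 write a[3]=4 → slow++,fast++

slow=3, fast=5, prefix=[1, 3, 4]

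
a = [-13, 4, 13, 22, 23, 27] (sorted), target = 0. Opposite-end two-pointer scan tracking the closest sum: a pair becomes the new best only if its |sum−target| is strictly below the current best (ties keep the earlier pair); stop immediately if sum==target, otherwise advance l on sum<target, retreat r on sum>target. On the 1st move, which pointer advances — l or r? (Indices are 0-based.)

r

l=0 r=5: -13+27=14 d=14 *, r--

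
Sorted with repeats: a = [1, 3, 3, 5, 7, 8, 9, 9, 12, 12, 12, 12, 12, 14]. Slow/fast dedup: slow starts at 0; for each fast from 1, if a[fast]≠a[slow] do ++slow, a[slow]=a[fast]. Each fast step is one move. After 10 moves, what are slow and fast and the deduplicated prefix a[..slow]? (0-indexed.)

slow=6, fast=11, prefix=[1, 3, 5, 7, 8, 9, 12]

slow=0 fast=1: a[fast]=3≠a[slow]=1 write a[1]=3, slow++,fast++
slow=1 fast=2: a[fast]=3=a[slow] dup, fast++
slow=1 fast=3: a[fast]=5≠a[slow]=3 write a[2]=5, slow++,fast++
slow=2 fast=4: a[fast]=7≠a[slow]=5 write a[3]=7, slow++,fast++
slow=3 fast=5: a[fast]=8≠a[slow]=7 write a[4]=8, slow++,fast++
slow=4 fast=6: a[fast]=9≠a[slow]=8 write a[5]=9, slow++,fast++
slow=5 fast=7: a[fast]=9=a[slow] dup, fast++
slow=5 fast=8: a[fast]=12≠a[slow]=9 write a[6]=12, slow++,fast++
slow=6 fast=9: a[fast]=12=a[slow] dup, fast++
slow=6 fast=10: a[fast]=12=a[slow] dup, fast++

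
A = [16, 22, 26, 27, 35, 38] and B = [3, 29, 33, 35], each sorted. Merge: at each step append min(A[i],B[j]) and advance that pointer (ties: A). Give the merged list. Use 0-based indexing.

[3, 16, 22, 26, 27, 29, 33, 35, 35, 38]

i=0 j=0: A[i]=16>B[j]=3 take 3, j++
i=0 j=1: A[i]=16<=B[j]=29 take 16, i++
i=1 j=1: A[i]=22<=B[j]=29 take 22, i++
i=2 j=1: A[i]=26<=B[j]=29 take 26, i++
i=3 j=1: A[i]=27<=B[j]=29 take 27, i++
i=4 j=1: A[i]=35>B[j]=29 take 29, j++
i=4 j=2: A[i]=35>B[j]=33 take 33, j++
i=4 j=3: A[i]=35<=B[j]=35 take 35, i++
i=5 j=3: A[i]=38>B[j]=35 take 35, j++
i=5 j=4: B done, take A[i]=38, i++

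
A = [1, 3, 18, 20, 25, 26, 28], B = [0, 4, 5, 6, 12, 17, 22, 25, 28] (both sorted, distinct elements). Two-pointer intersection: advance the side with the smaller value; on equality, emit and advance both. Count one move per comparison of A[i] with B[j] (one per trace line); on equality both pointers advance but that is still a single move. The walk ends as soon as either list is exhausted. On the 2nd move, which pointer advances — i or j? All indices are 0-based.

[i=0,j=0] 1>0 → j++
[i=0,j=1] 1<4 → i++

i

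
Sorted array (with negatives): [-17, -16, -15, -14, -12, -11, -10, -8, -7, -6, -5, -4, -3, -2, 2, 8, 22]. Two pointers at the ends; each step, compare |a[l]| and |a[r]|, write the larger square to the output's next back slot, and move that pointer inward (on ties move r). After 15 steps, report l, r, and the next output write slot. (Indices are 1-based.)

l=14, r=15, next write slot=2

[1,17] |-17|<=|22| out[17]=484 → r--
[1,16] |-17|>|8| out[16]=289 → l++
[2,16] |-16|>|8| out[15]=256 → l++
[3,16] |-15|>|8| out[14]=225 → l++
[4,16] |-14|>|8| out[13]=196 → l++
[5,16] |-12|>|8| out[12]=144 → l++
[6,16] |-11|>|8| out[11]=121 → l++
[7,16] |-10|>|8| out[10]=100 → l++
[8,16] |-8|<=|8| out[9]=64 → r--
[8,15] |-8|>|2| out[8]=64 → l++
[9,15] |-7|>|2| out[7]=49 → l++
[10,15] |-6|>|2| out[6]=36 → l++
[11,15] |-5|>|2| out[5]=25 → l++
[12,15] |-4|>|2| out[4]=16 → l++
[13,15] |-3|>|2| out[3]=9 → l++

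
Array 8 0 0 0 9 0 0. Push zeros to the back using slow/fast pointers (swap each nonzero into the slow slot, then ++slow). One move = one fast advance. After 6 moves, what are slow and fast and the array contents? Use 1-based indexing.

slow=1 fast=1: a[fast]=8≠0 swap→a[1]=8, slow++,fast++
slow=2 fast=2: a[fast]=0, fast++
slow=2 fast=3: a[fast]=0, fast++
slow=2 fast=4: a[fast]=0, fast++
slow=2 fast=5: a[fast]=9≠0 swap→a[2]=9, slow++,fast++
slow=3 fast=6: a[fast]=0, fast++

slow=3, fast=7, a=[8, 9, 0, 0, 0, 0, 0]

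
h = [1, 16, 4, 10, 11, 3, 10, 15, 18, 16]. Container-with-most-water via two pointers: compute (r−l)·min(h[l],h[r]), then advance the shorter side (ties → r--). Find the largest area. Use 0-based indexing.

[0,9] min(1,16)*9=9 best=9 * → l++
[1,9] min(16,16)*8=128 best=128 * → r--
[1,8] min(16,18)*7=112 best=128 → l++
[2,8] min(4,18)*6=24 best=128 → l++
[3,8] min(10,18)*5=50 best=128 → l++
[4,8] min(11,18)*4=44 best=128 → l++
[5,8] min(3,18)*3=9 best=128 → l++
[6,8] min(10,18)*2=20 best=128 → l++
[7,8] min(15,18)*1=15 best=128 → l++

max area = 128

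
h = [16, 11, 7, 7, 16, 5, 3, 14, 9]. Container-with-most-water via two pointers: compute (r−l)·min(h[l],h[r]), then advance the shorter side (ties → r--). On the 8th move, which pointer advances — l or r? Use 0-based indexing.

l=0 r=8: min(16,9)*8=72 best=72 *, r--
l=0 r=7: min(16,14)*7=98 best=98 *, r--
l=0 r=6: min(16,3)*6=18 best=98, r--
l=0 r=5: min(16,5)*5=25 best=98, r--
l=0 r=4: min(16,16)*4=64 best=98, r--
l=0 r=3: min(16,7)*3=21 best=98, r--
l=0 r=2: min(16,7)*2=14 best=98, r--
l=0 r=1: min(16,11)*1=11 best=98, r--

r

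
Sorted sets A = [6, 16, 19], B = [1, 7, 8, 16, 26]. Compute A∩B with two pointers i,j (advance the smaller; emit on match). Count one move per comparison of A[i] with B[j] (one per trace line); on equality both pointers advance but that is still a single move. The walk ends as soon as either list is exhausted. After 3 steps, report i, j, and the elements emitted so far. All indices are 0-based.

[i=0,j=0] 6>1 → j++
[i=0,j=1] 6<7 → i++
[i=1,j=1] 16>7 → j++

i=1, j=2, emitted=[]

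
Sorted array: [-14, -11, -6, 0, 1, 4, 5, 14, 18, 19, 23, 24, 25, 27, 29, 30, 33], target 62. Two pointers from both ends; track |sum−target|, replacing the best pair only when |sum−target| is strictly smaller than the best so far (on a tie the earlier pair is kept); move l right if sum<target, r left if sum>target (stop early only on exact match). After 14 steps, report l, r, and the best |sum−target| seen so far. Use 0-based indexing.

l=0 r=16: -14+33=19 d=43 *, l++
l=1 r=16: -11+33=22 d=40 *, l++
l=2 r=16: -6+33=27 d=35 *, l++
l=3 r=16: 0+33=33 d=29 *, l++
l=4 r=16: 1+33=34 d=28 *, l++
l=5 r=16: 4+33=37 d=25 *, l++
l=6 r=16: 5+33=38 d=24 *, l++
l=7 r=16: 14+33=47 d=15 *, l++
l=8 r=16: 18+33=51 d=11 *, l++
l=9 r=16: 19+33=52 d=10 *, l++
l=10 r=16: 23+33=56 d=6 *, l++
l=11 r=16: 24+33=57 d=5 *, l++
l=12 r=16: 25+33=58 d=4 *, l++
l=13 r=16: 27+33=60 d=2 *, l++

l=14, r=16, best |Δ|=2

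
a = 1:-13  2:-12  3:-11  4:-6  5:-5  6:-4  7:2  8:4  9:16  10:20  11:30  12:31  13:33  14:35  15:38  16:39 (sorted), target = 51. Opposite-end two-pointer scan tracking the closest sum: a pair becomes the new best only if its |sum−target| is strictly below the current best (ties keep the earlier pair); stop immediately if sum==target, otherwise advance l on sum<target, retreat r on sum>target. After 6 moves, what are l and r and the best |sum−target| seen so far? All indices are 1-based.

l=1 r=16: -13+39=26 d=25 *, l++
l=2 r=16: -12+39=27 d=24 *, l++
l=3 r=16: -11+39=28 d=23 *, l++
l=4 r=16: -6+39=33 d=18 *, l++
l=5 r=16: -5+39=34 d=17 *, l++
l=6 r=16: -4+39=35 d=16 *, l++

l=7, r=16, best |Δ|=16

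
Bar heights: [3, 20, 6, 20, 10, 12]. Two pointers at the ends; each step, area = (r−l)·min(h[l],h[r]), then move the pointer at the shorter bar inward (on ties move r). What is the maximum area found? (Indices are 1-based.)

[1,6] min(3,12)*5=15 best=15 * → l++
[2,6] min(20,12)*4=48 best=48 * → r--
[2,5] min(20,10)*3=30 best=48 → r--
[2,4] min(20,20)*2=40 best=48 → r--
[2,3] min(20,6)*1=6 best=48 → r--

max area = 48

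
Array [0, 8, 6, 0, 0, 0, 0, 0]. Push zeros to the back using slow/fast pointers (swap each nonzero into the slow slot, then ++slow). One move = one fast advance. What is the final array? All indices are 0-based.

[8, 6, 0, 0, 0, 0, 0, 0]

slow=0 fast=0: a[fast]=0, fast++
slow=0 fast=1: a[fast]=8≠0 swap→a[0]=8, slow++,fast++
slow=1 fast=2: a[fast]=6≠0 swap→a[1]=6, slow++,fast++
slow=2 fast=3: a[fast]=0, fast++
slow=2 fast=4: a[fast]=0, fast++
slow=2 fast=5: a[fast]=0, fast++
slow=2 fast=6: a[fast]=0, fast++
slow=2 fast=7: a[fast]=0, fast++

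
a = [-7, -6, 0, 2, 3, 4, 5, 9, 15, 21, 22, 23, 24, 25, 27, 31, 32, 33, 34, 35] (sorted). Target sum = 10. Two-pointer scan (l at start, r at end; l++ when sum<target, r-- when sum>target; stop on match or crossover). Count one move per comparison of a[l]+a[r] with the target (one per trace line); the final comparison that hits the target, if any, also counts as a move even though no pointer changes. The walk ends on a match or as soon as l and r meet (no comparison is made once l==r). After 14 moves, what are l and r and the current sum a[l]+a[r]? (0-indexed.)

l=2, r=7, sum=9

l=0 r=19: -7+35=28 >10, r--
l=0 r=18: -7+34=27 >10, r--
l=0 r=17: -7+33=26 >10, r--
l=0 r=16: -7+32=25 >10, r--
l=0 r=15: -7+31=24 >10, r--
l=0 r=14: -7+27=20 >10, r--
l=0 r=13: -7+25=18 >10, r--
l=0 r=12: -7+24=17 >10, r--
l=0 r=11: -7+23=16 >10, r--
l=0 r=10: -7+22=15 >10, r--
l=0 r=9: -7+21=14 >10, r--
l=0 r=8: -7+15=8 <10, l++
l=1 r=8: -6+15=9 <10, l++
l=2 r=8: 0+15=15 >10, r--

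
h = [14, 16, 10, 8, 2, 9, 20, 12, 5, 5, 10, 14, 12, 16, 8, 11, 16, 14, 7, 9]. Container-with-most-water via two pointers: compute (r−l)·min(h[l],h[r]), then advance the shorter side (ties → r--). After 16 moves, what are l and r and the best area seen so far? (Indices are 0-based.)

l=0 r=19: min(14,9)*19=171 best=171 *, r--
l=0 r=18: min(14,7)*18=126 best=171, r--
l=0 r=17: min(14,14)*17=238 best=238 *, r--
l=0 r=16: min(14,16)*16=224 best=238, l++
l=1 r=16: min(16,16)*15=240 best=240 *, r--
l=1 r=15: min(16,11)*14=154 best=240, r--
l=1 r=14: min(16,8)*13=104 best=240, r--
l=1 r=13: min(16,16)*12=192 best=240, r--
l=1 r=12: min(16,12)*11=132 best=240, r--
l=1 r=11: min(16,14)*10=140 best=240, r--
l=1 r=10: min(16,10)*9=90 best=240, r--
l=1 r=9: min(16,5)*8=40 best=240, r--
l=1 r=8: min(16,5)*7=35 best=240, r--
l=1 r=7: min(16,12)*6=72 best=240, r--
l=1 r=6: min(16,20)*5=80 best=240, l++
l=2 r=6: min(10,20)*4=40 best=240, l++

l=3, r=6, best area=240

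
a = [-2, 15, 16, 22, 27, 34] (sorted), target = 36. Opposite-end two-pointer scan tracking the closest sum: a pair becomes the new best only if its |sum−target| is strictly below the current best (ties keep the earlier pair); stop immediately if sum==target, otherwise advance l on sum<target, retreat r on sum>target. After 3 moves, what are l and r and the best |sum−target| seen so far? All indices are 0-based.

l=1, r=3, best |Δ|=4

[0,5] -2+34=32 d=4 * → l++
[1,5] 15+34=49 d=13 → r--
[1,4] 15+27=42 d=6 → r--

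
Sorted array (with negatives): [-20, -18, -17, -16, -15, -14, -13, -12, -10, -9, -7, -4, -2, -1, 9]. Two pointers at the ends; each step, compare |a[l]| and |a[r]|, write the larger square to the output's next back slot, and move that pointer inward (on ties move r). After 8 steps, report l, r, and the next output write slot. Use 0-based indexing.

l=8, r=14, next write slot=6

l=0 r=14: |-20|>|9| out[14]=400, l++
l=1 r=14: |-18|>|9| out[13]=324, l++
l=2 r=14: |-17|>|9| out[12]=289, l++
l=3 r=14: |-16|>|9| out[11]=256, l++
l=4 r=14: |-15|>|9| out[10]=225, l++
l=5 r=14: |-14|>|9| out[9]=196, l++
l=6 r=14: |-13|>|9| out[8]=169, l++
l=7 r=14: |-12|>|9| out[7]=144, l++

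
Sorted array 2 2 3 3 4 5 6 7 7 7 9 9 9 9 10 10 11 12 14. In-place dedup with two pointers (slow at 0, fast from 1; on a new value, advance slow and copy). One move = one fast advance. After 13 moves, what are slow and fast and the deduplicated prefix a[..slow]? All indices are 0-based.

slow=0 fast=1: a[fast]=2=a[slow] dup, fast++
slow=0 fast=2: a[fast]=3≠a[slow]=2 write a[1]=3, slow++,fast++
slow=1 fast=3: a[fast]=3=a[slow] dup, fast++
slow=1 fast=4: a[fast]=4≠a[slow]=3 write a[2]=4, slow++,fast++
slow=2 fast=5: a[fast]=5≠a[slow]=4 write a[3]=5, slow++,fast++
slow=3 fast=6: a[fast]=6≠a[slow]=5 write a[4]=6, slow++,fast++
slow=4 fast=7: a[fast]=7≠a[slow]=6 write a[5]=7, slow++,fast++
slow=5 fast=8: a[fast]=7=a[slow] dup, fast++
slow=5 fast=9: a[fast]=7=a[slow] dup, fast++
slow=5 fast=10: a[fast]=9≠a[slow]=7 write a[6]=9, slow++,fast++
slow=6 fast=11: a[fast]=9=a[slow] dup, fast++
slow=6 fast=12: a[fast]=9=a[slow] dup, fast++
slow=6 fast=13: a[fast]=9=a[slow] dup, fast++

slow=6, fast=14, prefix=[2, 3, 4, 5, 6, 7, 9]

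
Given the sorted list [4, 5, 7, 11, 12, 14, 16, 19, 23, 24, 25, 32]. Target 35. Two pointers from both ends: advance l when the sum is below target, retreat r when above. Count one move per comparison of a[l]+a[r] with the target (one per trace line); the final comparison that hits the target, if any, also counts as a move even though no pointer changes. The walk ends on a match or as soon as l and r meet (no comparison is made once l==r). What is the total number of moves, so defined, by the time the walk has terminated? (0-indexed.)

l=0 r=11: 4+32=36 >35, r--
l=0 r=10: 4+25=29 <35, l++
l=1 r=10: 5+25=30 <35, l++
l=2 r=10: 7+25=32 <35, l++
l=3 r=10: 11+25=36 >35, r--
l=3 r=9: 11+24=35, found

6 moves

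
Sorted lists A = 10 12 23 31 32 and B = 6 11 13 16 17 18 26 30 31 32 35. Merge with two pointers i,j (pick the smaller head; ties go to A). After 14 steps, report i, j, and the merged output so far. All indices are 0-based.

i=5, j=9, merged so far=[6, 10, 11, 12, 13, 16, 17, 18, 23, 26, 30, 31, 31, 32]

i=0 j=0: A[i]=10>B[j]=6 take 6, j++
i=0 j=1: A[i]=10<=B[j]=11 take 10, i++
i=1 j=1: A[i]=12>B[j]=11 take 11, j++
i=1 j=2: A[i]=12<=B[j]=13 take 12, i++
i=2 j=2: A[i]=23>B[j]=13 take 13, j++
i=2 j=3: A[i]=23>B[j]=16 take 16, j++
i=2 j=4: A[i]=23>B[j]=17 take 17, j++
i=2 j=5: A[i]=23>B[j]=18 take 18, j++
i=2 j=6: A[i]=23<=B[j]=26 take 23, i++
i=3 j=6: A[i]=31>B[j]=26 take 26, j++
i=3 j=7: A[i]=31>B[j]=30 take 30, j++
i=3 j=8: A[i]=31<=B[j]=31 take 31, i++
i=4 j=8: A[i]=32>B[j]=31 take 31, j++
i=4 j=9: A[i]=32<=B[j]=32 take 32, i++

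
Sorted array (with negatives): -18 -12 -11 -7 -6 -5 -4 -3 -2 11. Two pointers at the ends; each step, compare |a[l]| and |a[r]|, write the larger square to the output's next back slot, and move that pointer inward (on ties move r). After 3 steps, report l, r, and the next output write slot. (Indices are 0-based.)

l=2, r=8, next write slot=6

l=0 r=9: |-18|>|11| out[9]=324, l++
l=1 r=9: |-12|>|11| out[8]=144, l++
l=2 r=9: |-11|<=|11| out[7]=121, r--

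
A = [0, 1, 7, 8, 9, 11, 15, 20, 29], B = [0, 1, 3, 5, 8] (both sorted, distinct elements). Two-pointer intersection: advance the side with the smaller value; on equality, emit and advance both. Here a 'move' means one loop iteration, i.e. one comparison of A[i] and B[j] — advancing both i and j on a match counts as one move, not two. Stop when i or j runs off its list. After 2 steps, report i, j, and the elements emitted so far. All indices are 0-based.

[i=0,j=0] 0==0 emit → i++,j++
[i=1,j=1] 1==1 emit → i++,j++

i=2, j=2, emitted=[0, 1]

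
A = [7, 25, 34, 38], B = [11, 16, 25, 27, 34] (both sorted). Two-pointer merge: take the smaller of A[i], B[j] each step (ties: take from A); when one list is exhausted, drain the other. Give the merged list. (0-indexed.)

i=0 j=0: A[i]=7<=B[j]=11 take 7, i++
i=1 j=0: A[i]=25>B[j]=11 take 11, j++
i=1 j=1: A[i]=25>B[j]=16 take 16, j++
i=1 j=2: A[i]=25<=B[j]=25 take 25, i++
i=2 j=2: A[i]=34>B[j]=25 take 25, j++
i=2 j=3: A[i]=34>B[j]=27 take 27, j++
i=2 j=4: A[i]=34<=B[j]=34 take 34, i++
i=3 j=4: A[i]=38>B[j]=34 take 34, j++
i=3 j=5: B done, take A[i]=38, i++

[7, 11, 16, 25, 25, 27, 34, 34, 38]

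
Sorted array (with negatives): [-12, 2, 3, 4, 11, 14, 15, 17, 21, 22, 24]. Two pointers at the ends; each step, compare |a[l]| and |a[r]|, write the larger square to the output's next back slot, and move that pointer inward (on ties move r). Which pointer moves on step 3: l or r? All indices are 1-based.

[1,11] |-12|<=|24| out[11]=576 → r--
[1,10] |-12|<=|22| out[10]=484 → r--
[1,9] |-12|<=|21| out[9]=441 → r--

r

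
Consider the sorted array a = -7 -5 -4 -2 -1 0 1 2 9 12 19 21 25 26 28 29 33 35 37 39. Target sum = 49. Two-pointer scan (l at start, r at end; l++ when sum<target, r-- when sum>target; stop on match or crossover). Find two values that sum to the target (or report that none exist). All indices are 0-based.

[0,19] -7+39=32 <49 → l++
[1,19] -5+39=34 <49 → l++
[2,19] -4+39=35 <49 → l++
[3,19] -2+39=37 <49 → l++
[4,19] -1+39=38 <49 → l++
[5,19] 0+39=39 <49 → l++
[6,19] 1+39=40 <49 → l++
[7,19] 2+39=41 <49 → l++
[8,19] 9+39=48 <49 → l++
[9,19] 12+39=51 >49 → r--
[9,18] 12+37=49 → found

(12, 37)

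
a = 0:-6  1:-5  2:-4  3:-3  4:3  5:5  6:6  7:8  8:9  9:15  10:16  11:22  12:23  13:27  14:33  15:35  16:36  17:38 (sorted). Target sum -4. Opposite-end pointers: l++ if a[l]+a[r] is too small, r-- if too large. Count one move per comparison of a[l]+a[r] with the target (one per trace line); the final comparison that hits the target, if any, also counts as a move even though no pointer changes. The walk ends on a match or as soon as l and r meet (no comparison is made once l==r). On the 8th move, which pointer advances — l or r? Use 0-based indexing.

[0,17] -6+38=32 >-4 → r--
[0,16] -6+36=30 >-4 → r--
[0,15] -6+35=29 >-4 → r--
[0,14] -6+33=27 >-4 → r--
[0,13] -6+27=21 >-4 → r--
[0,12] -6+23=17 >-4 → r--
[0,11] -6+22=16 >-4 → r--
[0,10] -6+16=10 >-4 → r--

r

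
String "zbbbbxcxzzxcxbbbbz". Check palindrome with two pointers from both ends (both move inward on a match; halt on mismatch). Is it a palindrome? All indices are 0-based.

[0,17] 'z'=='z' → l++,r--
[1,16] 'b'=='b' → l++,r--
[2,15] 'b'=='b' → l++,r--
[3,14] 'b'=='b' → l++,r--
[4,13] 'b'=='b' → l++,r--
[5,12] 'x'=='x' → l++,r--
[6,11] 'c'=='c' → l++,r--
[7,10] 'x'=='x' → l++,r--
[8,9] 'z'=='z' → l++,r--

palindrome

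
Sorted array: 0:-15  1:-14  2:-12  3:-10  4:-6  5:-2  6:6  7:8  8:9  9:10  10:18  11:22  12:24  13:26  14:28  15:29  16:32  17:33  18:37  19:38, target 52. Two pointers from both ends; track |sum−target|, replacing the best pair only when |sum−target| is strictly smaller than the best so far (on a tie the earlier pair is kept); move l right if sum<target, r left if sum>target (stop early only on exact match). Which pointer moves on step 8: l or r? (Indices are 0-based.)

l=0 r=19: -15+38=23 d=29 *, l++
l=1 r=19: -14+38=24 d=28 *, l++
l=2 r=19: -12+38=26 d=26 *, l++
l=3 r=19: -10+38=28 d=24 *, l++
l=4 r=19: -6+38=32 d=20 *, l++
l=5 r=19: -2+38=36 d=16 *, l++
l=6 r=19: 6+38=44 d=8 *, l++
l=7 r=19: 8+38=46 d=6 *, l++

l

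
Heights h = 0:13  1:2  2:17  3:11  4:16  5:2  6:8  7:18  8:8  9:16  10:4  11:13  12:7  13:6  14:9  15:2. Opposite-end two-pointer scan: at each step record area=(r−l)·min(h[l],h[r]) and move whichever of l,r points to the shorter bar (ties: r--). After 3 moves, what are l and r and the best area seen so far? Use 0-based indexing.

l=0, r=12, best area=126

l=0 r=15: min(13,2)*15=30 best=30 *, r--
l=0 r=14: min(13,9)*14=126 best=126 *, r--
l=0 r=13: min(13,6)*13=78 best=126, r--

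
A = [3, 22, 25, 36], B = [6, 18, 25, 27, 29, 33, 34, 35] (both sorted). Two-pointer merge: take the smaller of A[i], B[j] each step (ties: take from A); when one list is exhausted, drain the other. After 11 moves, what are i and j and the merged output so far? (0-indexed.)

i=3, j=8, merged so far=[3, 6, 18, 22, 25, 25, 27, 29, 33, 34, 35]

i=0 j=0: A[i]=3<=B[j]=6 take 3, i++
i=1 j=0: A[i]=22>B[j]=6 take 6, j++
i=1 j=1: A[i]=22>B[j]=18 take 18, j++
i=1 j=2: A[i]=22<=B[j]=25 take 22, i++
i=2 j=2: A[i]=25<=B[j]=25 take 25, i++
i=3 j=2: A[i]=36>B[j]=25 take 25, j++
i=3 j=3: A[i]=36>B[j]=27 take 27, j++
i=3 j=4: A[i]=36>B[j]=29 take 29, j++
i=3 j=5: A[i]=36>B[j]=33 take 33, j++
i=3 j=6: A[i]=36>B[j]=34 take 34, j++
i=3 j=7: A[i]=36>B[j]=35 take 35, j++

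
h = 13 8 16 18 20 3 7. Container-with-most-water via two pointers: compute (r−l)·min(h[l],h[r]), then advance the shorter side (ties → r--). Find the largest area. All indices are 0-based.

max area = 52

l=0 r=6: min(13,7)*6=42 best=42 *, r--
l=0 r=5: min(13,3)*5=15 best=42, r--
l=0 r=4: min(13,20)*4=52 best=52 *, l++
l=1 r=4: min(8,20)*3=24 best=52, l++
l=2 r=4: min(16,20)*2=32 best=52, l++
l=3 r=4: min(18,20)*1=18 best=52, l++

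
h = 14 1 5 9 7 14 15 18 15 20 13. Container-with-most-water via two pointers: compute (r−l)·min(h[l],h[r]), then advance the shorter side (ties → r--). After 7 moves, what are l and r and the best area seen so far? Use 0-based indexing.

[0,10] min(14,13)*10=130 best=130 * → r--
[0,9] min(14,20)*9=126 best=130 → l++
[1,9] min(1,20)*8=8 best=130 → l++
[2,9] min(5,20)*7=35 best=130 → l++
[3,9] min(9,20)*6=54 best=130 → l++
[4,9] min(7,20)*5=35 best=130 → l++
[5,9] min(14,20)*4=56 best=130 → l++

l=6, r=9, best area=130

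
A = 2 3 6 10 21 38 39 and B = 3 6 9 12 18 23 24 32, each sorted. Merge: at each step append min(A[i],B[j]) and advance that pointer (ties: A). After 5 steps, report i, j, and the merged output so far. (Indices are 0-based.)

i=3, j=2, merged so far=[2, 3, 3, 6, 6]

i=0 j=0: A[i]=2<=B[j]=3 take 2, i++
i=1 j=0: A[i]=3<=B[j]=3 take 3, i++
i=2 j=0: A[i]=6>B[j]=3 take 3, j++
i=2 j=1: A[i]=6<=B[j]=6 take 6, i++
i=3 j=1: A[i]=10>B[j]=6 take 6, j++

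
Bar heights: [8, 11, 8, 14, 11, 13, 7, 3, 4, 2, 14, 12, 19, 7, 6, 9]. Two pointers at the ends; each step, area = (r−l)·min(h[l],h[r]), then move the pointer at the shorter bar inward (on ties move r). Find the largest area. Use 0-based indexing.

l=0 r=15: min(8,9)*15=120 best=120 *, l++
l=1 r=15: min(11,9)*14=126 best=126 *, r--
l=1 r=14: min(11,6)*13=78 best=126, r--
l=1 r=13: min(11,7)*12=84 best=126, r--
l=1 r=12: min(11,19)*11=121 best=126, l++
l=2 r=12: min(8,19)*10=80 best=126, l++
l=3 r=12: min(14,19)*9=126 best=126, l++
l=4 r=12: min(11,19)*8=88 best=126, l++
l=5 r=12: min(13,19)*7=91 best=126, l++
l=6 r=12: min(7,19)*6=42 best=126, l++
l=7 r=12: min(3,19)*5=15 best=126, l++
l=8 r=12: min(4,19)*4=16 best=126, l++
l=9 r=12: min(2,19)*3=6 best=126, l++
l=10 r=12: min(14,19)*2=28 best=126, l++
l=11 r=12: min(12,19)*1=12 best=126, l++

max area = 126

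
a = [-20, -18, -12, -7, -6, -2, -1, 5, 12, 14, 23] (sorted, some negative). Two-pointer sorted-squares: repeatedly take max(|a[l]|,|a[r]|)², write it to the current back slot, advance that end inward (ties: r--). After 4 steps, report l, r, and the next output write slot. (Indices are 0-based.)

[0,10] |-20|<=|23| out[10]=529 → r--
[0,9] |-20|>|14| out[9]=400 → l++
[1,9] |-18|>|14| out[8]=324 → l++
[2,9] |-12|<=|14| out[7]=196 → r--

l=2, r=8, next write slot=6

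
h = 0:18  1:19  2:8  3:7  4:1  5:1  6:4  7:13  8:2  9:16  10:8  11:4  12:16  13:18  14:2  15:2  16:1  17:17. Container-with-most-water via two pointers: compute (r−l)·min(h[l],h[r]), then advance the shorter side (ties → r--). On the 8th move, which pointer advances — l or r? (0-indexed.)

[0,17] min(18,17)*17=289 best=289 * → r--
[0,16] min(18,1)*16=16 best=289 → r--
[0,15] min(18,2)*15=30 best=289 → r--
[0,14] min(18,2)*14=28 best=289 → r--
[0,13] min(18,18)*13=234 best=289 → r--
[0,12] min(18,16)*12=192 best=289 → r--
[0,11] min(18,4)*11=44 best=289 → r--
[0,10] min(18,8)*10=80 best=289 → r--

r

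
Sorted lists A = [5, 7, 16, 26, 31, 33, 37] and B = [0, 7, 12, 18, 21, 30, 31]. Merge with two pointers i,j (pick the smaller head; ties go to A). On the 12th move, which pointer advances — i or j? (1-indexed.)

i=1 j=1: A[i]=5>B[j]=0 take 0, j++
i=1 j=2: A[i]=5<=B[j]=7 take 5, i++
i=2 j=2: A[i]=7<=B[j]=7 take 7, i++
i=3 j=2: A[i]=16>B[j]=7 take 7, j++
i=3 j=3: A[i]=16>B[j]=12 take 12, j++
i=3 j=4: A[i]=16<=B[j]=18 take 16, i++
i=4 j=4: A[i]=26>B[j]=18 take 18, j++
i=4 j=5: A[i]=26>B[j]=21 take 21, j++
i=4 j=6: A[i]=26<=B[j]=30 take 26, i++
i=5 j=6: A[i]=31>B[j]=30 take 30, j++
i=5 j=7: A[i]=31<=B[j]=31 take 31, i++
i=6 j=7: A[i]=33>B[j]=31 take 31, j++

j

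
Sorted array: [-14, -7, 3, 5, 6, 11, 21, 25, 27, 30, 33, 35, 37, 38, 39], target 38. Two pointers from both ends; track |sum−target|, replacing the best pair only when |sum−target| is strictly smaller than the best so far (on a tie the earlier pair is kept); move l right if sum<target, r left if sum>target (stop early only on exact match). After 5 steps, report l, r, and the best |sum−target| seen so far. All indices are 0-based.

l=0 r=14: -14+39=25 d=13 *, l++
l=1 r=14: -7+39=32 d=6 *, l++
l=2 r=14: 3+39=42 d=4 *, r--
l=2 r=13: 3+38=41 d=3 *, r--
l=2 r=12: 3+37=40 d=2 *, r--

l=2, r=11, best |Δ|=2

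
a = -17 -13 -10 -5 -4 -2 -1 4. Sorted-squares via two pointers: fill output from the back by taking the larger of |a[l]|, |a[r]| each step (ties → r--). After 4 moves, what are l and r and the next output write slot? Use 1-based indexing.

l=5, r=8, next write slot=4

l=1 r=8: |-17|>|4| out[8]=289, l++
l=2 r=8: |-13|>|4| out[7]=169, l++
l=3 r=8: |-10|>|4| out[6]=100, l++
l=4 r=8: |-5|>|4| out[5]=25, l++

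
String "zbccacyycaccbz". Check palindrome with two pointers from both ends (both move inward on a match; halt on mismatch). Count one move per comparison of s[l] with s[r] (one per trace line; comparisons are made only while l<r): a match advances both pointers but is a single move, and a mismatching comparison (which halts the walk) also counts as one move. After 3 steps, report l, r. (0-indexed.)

l=3, r=10

[0,13] 'z'=='z' → l++,r--
[1,12] 'b'=='b' → l++,r--
[2,11] 'c'=='c' → l++,r--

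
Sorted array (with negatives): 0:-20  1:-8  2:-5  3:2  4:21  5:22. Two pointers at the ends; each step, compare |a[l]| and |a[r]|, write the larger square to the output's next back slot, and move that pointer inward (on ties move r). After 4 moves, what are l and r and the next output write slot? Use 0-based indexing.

l=0 r=5: |-20|<=|22| out[5]=484, r--
l=0 r=4: |-20|<=|21| out[4]=441, r--
l=0 r=3: |-20|>|2| out[3]=400, l++
l=1 r=3: |-8|>|2| out[2]=64, l++

l=2, r=3, next write slot=1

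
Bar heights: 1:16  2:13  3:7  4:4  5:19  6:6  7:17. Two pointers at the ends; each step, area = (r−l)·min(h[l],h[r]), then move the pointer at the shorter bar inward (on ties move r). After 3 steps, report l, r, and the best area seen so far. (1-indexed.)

l=4, r=7, best area=96

[1,7] min(16,17)*6=96 best=96 * → l++
[2,7] min(13,17)*5=65 best=96 → l++
[3,7] min(7,17)*4=28 best=96 → l++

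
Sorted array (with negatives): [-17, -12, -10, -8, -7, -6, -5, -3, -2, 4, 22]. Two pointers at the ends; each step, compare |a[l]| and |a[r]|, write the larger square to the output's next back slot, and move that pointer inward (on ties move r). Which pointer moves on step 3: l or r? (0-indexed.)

l

[0,10] |-17|<=|22| out[10]=484 → r--
[0,9] |-17|>|4| out[9]=289 → l++
[1,9] |-12|>|4| out[8]=144 → l++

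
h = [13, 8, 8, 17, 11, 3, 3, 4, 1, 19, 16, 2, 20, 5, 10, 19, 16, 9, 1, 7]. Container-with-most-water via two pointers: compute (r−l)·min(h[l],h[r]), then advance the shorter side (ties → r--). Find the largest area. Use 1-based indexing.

max area = 208

l=1 r=20: min(13,7)*19=133 best=133 *, r--
l=1 r=19: min(13,1)*18=18 best=133, r--
l=1 r=18: min(13,9)*17=153 best=153 *, r--
l=1 r=17: min(13,16)*16=208 best=208 *, l++
l=2 r=17: min(8,16)*15=120 best=208, l++
l=3 r=17: min(8,16)*14=112 best=208, l++
l=4 r=17: min(17,16)*13=208 best=208, r--
l=4 r=16: min(17,19)*12=204 best=208, l++
l=5 r=16: min(11,19)*11=121 best=208, l++
l=6 r=16: min(3,19)*10=30 best=208, l++
l=7 r=16: min(3,19)*9=27 best=208, l++
l=8 r=16: min(4,19)*8=32 best=208, l++
l=9 r=16: min(1,19)*7=7 best=208, l++
l=10 r=16: min(19,19)*6=114 best=208, r--
l=10 r=15: min(19,10)*5=50 best=208, r--
l=10 r=14: min(19,5)*4=20 best=208, r--
l=10 r=13: min(19,20)*3=57 best=208, l++
l=11 r=13: min(16,20)*2=32 best=208, l++
l=12 r=13: min(2,20)*1=2 best=208, l++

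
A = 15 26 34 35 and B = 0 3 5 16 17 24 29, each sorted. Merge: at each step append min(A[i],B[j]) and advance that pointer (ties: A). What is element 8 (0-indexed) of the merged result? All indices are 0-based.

merged[8] = 29

[i=0,j=0] A[i]=15>B[j]=0 take 0 → j++
[i=0,j=1] A[i]=15>B[j]=3 take 3 → j++
[i=0,j=2] A[i]=15>B[j]=5 take 5 → j++
[i=0,j=3] A[i]=15<=B[j]=16 take 15 → i++
[i=1,j=3] A[i]=26>B[j]=16 take 16 → j++
[i=1,j=4] A[i]=26>B[j]=17 take 17 → j++
[i=1,j=5] A[i]=26>B[j]=24 take 24 → j++
[i=1,j=6] A[i]=26<=B[j]=29 take 26 → i++
[i=2,j=6] A[i]=34>B[j]=29 take 29 → j++
[i=2,j=7] B done, take A[i]=34 → i++
[i=3,j=7] B done, take A[i]=35 → i++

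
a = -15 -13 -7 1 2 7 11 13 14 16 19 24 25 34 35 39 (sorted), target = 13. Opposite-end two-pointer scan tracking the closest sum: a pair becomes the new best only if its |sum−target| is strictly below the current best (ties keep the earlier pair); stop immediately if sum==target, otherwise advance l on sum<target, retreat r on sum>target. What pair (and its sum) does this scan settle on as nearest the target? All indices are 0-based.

pair (2, 11) with sum 13 (|Δ|=0)

l=0 r=15: -15+39=24 d=11 *, r--
l=0 r=14: -15+35=20 d=7 *, r--
l=0 r=13: -15+34=19 d=6 *, r--
l=0 r=12: -15+25=10 d=3 *, l++
l=1 r=12: -13+25=12 d=1 *, l++
l=2 r=12: -7+25=18 d=5, r--
l=2 r=11: -7+24=17 d=4, r--
l=2 r=10: -7+19=12 d=1, l++
l=3 r=10: 1+19=20 d=7, r--
l=3 r=9: 1+16=17 d=4, r--
l=3 r=8: 1+14=15 d=2, r--
l=3 r=7: 1+13=14 d=1, r--
l=3 r=6: 1+11=12 d=1, l++
l=4 r=6: 2+11=13 d=0 *, stop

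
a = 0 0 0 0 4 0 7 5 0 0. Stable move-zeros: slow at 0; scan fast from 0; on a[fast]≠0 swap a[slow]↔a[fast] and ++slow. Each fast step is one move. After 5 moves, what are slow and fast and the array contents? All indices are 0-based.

slow=1, fast=5, a=[4, 0, 0, 0, 0, 0, 7, 5, 0, 0]

(s=0,f=0) a[fast]=0 → fast++
(s=0,f=1) a[fast]=0 → fast++
(s=0,f=2) a[fast]=0 → fast++
(s=0,f=3) a[fast]=0 → fast++
(s=0,f=4) a[fast]=4≠0 swap→a[0]=4 → slow++,fast++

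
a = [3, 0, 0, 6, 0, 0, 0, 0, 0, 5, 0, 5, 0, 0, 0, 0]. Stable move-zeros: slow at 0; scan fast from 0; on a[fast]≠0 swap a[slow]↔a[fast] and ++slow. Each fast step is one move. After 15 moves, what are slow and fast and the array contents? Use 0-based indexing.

slow=0 fast=0: a[fast]=3≠0 swap→a[0]=3, slow++,fast++
slow=1 fast=1: a[fast]=0, fast++
slow=1 fast=2: a[fast]=0, fast++
slow=1 fast=3: a[fast]=6≠0 swap→a[1]=6, slow++,fast++
slow=2 fast=4: a[fast]=0, fast++
slow=2 fast=5: a[fast]=0, fast++
slow=2 fast=6: a[fast]=0, fast++
slow=2 fast=7: a[fast]=0, fast++
slow=2 fast=8: a[fast]=0, fast++
slow=2 fast=9: a[fast]=5≠0 swap→a[2]=5, slow++,fast++
slow=3 fast=10: a[fast]=0, fast++
slow=3 fast=11: a[fast]=5≠0 swap→a[3]=5, slow++,fast++
slow=4 fast=12: a[fast]=0, fast++
slow=4 fast=13: a[fast]=0, fast++
slow=4 fast=14: a[fast]=0, fast++

slow=4, fast=15, a=[3, 6, 5, 5, 0, 0, 0, 0, 0, 0, 0, 0, 0, 0, 0, 0]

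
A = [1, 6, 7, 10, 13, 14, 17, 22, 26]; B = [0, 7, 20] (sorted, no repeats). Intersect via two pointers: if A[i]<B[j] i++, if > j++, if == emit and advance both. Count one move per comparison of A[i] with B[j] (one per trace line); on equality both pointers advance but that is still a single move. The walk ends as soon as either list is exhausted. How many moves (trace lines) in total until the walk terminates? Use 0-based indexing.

9 moves

i=0 j=0: 1>0, j++
i=0 j=1: 1<7, i++
i=1 j=1: 6<7, i++
i=2 j=1: 7==7 emit, i++,j++
i=3 j=2: 10<20, i++
i=4 j=2: 13<20, i++
i=5 j=2: 14<20, i++
i=6 j=2: 17<20, i++
i=7 j=2: 22>20, j++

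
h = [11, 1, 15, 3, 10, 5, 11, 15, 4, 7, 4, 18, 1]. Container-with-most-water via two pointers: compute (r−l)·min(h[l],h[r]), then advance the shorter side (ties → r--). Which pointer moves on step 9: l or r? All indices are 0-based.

l

[0,12] min(11,1)*12=12 best=12 * → r--
[0,11] min(11,18)*11=121 best=121 * → l++
[1,11] min(1,18)*10=10 best=121 → l++
[2,11] min(15,18)*9=135 best=135 * → l++
[3,11] min(3,18)*8=24 best=135 → l++
[4,11] min(10,18)*7=70 best=135 → l++
[5,11] min(5,18)*6=30 best=135 → l++
[6,11] min(11,18)*5=55 best=135 → l++
[7,11] min(15,18)*4=60 best=135 → l++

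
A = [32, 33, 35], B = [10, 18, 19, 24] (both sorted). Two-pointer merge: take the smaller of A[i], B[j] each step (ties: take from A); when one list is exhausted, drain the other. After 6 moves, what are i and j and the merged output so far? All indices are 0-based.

i=2, j=4, merged so far=[10, 18, 19, 24, 32, 33]

i=0 j=0: A[i]=32>B[j]=10 take 10, j++
i=0 j=1: A[i]=32>B[j]=18 take 18, j++
i=0 j=2: A[i]=32>B[j]=19 take 19, j++
i=0 j=3: A[i]=32>B[j]=24 take 24, j++
i=0 j=4: B done, take A[i]=32, i++
i=1 j=4: B done, take A[i]=33, i++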